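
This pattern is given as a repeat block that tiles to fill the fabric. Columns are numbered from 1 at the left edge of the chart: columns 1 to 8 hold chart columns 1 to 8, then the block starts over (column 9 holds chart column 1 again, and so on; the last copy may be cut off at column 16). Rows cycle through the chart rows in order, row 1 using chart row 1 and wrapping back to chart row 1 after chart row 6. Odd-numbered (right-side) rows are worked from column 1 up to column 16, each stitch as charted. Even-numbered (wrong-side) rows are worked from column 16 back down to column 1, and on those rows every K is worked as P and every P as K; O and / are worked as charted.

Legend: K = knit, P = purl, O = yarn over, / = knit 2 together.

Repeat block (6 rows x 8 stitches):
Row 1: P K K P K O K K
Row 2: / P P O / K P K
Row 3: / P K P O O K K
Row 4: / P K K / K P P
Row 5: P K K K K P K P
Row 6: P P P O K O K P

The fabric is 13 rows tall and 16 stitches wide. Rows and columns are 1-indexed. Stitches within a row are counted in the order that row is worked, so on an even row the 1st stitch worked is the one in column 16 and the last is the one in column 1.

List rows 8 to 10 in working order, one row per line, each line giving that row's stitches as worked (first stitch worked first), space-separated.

== ROWS AS WORKED ==
P K P / O K K / P K P / O K K /
/ P K P O O K K / P K P O O K K
K K P / P P K / K K P / P P K /

Derivation:
Row 8: chart row 2, WS - tiled (columns 1-16): / P P O / K P K / P P O / K P K; work from column 16 back to 1 with K<->P swapped.
Row 9: chart row 3, RS - tile across columns 1-16 and work as-is.
Row 10: chart row 4, WS - tiled (columns 1-16): / P K K / K P P / P K K / K P P; work from column 16 back to 1 with K<->P swapped.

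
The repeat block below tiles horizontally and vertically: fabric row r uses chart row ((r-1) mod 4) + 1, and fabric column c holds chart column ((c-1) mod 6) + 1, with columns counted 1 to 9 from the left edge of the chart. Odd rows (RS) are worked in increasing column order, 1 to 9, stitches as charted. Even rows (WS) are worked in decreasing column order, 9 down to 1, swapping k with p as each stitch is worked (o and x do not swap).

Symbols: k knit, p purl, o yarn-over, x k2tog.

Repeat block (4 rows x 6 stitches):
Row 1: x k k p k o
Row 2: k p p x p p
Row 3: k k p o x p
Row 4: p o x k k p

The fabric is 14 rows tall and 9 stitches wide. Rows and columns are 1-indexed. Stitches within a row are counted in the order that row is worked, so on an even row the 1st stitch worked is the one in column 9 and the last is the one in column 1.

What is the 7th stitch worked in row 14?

For row 14: chart row = ((14-1) mod 4) + 1 = 2; this is a WS (even) row.
Chart row 2 tiled across columns 1-9: k p p x p p k p p
WS row: flip the tiled sequence (start at column 9) and apply k<->p; o and x stay.
Row 14 as worked: k k p k k x k k p
The 7th stitch worked is k.

Result:
k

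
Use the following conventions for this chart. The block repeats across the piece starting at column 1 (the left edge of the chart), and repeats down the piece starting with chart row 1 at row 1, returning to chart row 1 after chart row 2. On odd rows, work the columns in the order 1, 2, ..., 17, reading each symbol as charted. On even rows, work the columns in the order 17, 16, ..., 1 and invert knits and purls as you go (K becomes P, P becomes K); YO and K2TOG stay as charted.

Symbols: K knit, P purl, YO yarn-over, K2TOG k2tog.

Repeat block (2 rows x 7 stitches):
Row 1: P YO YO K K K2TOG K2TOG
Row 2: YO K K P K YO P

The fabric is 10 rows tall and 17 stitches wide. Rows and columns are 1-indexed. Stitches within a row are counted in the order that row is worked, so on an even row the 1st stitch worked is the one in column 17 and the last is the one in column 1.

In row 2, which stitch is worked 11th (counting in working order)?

Row 2 uses chart row ((2-1) mod 2)+1 = 2. Row 2 is even, so WS.
Chart row 2 tiled across columns 1-17: YO K K P K YO P YO K K P K YO P YO K K
WS: work from column 17 back to column 1 (reverse the tiled row), swapping K<->P (YO and K2TOG unchanged).
Row 2 as worked: P P YO K YO P K P P YO K YO P K P P YO
Counting 11 along the worked row gives K.

Result:
K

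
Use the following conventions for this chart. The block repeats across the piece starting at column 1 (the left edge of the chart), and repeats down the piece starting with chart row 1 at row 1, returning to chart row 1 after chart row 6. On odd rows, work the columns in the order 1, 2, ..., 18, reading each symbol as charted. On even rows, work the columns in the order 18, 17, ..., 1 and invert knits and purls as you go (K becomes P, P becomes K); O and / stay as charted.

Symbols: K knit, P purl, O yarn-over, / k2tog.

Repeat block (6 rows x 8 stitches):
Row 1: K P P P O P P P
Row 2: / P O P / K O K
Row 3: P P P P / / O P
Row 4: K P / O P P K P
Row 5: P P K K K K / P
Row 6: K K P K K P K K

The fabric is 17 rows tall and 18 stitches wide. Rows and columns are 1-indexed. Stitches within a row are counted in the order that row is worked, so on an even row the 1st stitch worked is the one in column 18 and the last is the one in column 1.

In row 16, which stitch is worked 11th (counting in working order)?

For row 16: chart row = ((16-1) mod 6) + 1 = 4; this is a WS (even) row.
Chart row 4 tiled across columns 1-18: K P / O P P K P K P / O P P K P K P
WS: work from column 18 back to column 1 (reverse the tiled row), swapping K<->P (O and / unchanged).
Row 16 as worked: K P K P K K O / K P K P K K O / K P
Counting 11 along the worked row gives K.

Result:
K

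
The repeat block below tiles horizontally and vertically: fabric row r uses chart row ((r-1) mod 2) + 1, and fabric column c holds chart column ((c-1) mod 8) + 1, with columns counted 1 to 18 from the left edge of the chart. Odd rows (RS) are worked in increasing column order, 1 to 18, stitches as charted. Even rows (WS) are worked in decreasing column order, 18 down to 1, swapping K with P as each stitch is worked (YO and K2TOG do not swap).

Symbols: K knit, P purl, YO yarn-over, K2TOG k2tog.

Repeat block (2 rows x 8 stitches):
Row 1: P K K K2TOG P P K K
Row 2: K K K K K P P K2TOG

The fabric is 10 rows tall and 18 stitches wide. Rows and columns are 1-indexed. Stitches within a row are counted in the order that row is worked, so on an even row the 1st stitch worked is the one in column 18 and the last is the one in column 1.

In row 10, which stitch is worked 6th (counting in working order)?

Result:
P

Derivation:
For row 10: chart row = ((10-1) mod 2) + 1 = 2; this is a WS (even) row.
Chart row 2 tiled across columns 1-18: K K K K K P P K2TOG K K K K K P P K2TOG K K
WS row: flip the tiled sequence (start at column 18) and apply K<->P; YO and K2TOG stay.
Row 10 as worked: P P K2TOG K K P P P P P K2TOG K K P P P P P
Stitch 6 in working order -> P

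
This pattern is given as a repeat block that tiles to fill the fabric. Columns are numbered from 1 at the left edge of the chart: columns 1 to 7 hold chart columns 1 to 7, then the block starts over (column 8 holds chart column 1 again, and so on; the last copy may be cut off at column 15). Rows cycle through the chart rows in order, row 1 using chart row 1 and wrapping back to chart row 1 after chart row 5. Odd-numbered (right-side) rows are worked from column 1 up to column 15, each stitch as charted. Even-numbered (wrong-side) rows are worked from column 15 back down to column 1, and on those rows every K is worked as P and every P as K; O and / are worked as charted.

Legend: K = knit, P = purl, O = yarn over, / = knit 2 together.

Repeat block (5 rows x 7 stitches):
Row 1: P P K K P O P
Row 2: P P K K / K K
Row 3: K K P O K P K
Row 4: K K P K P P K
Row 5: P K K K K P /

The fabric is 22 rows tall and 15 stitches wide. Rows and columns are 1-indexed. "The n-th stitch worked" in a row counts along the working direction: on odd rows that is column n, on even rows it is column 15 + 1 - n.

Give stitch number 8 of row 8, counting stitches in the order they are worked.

== STITCH ==
P

Derivation:
Row 8 uses chart row ((8-1) mod 5)+1 = 3. Row 8 is even, so WS.
Chart row 3 tiled across columns 1-15: K K P O K P K K K P O K P K K
Wrong side: read the tiled row from column 15 down to 1 and exchange K with P (leave O, /).
Row 8 as worked: P P K P O K P P P K P O K P P
Counting 8 along the worked row gives P.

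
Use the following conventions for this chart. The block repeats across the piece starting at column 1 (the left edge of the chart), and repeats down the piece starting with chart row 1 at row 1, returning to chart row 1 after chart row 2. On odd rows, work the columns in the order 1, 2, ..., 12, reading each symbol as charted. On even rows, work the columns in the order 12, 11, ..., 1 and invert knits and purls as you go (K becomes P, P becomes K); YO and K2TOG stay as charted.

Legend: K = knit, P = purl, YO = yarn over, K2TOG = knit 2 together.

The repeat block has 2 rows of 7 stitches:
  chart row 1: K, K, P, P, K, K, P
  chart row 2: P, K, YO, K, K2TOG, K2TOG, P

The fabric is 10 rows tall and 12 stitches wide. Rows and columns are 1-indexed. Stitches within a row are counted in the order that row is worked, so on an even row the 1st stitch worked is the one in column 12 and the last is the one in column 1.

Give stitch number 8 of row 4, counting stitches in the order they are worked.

Result:
K2TOG

Derivation:
Row 4 uses chart row ((4-1) mod 2)+1 = 2. Row 4 is even, so WS.
Chart row 2 tiled across columns 1-12: P K YO K K2TOG K2TOG P P K YO K K2TOG
WS: work from column 12 back to column 1 (reverse the tiled row), swapping K<->P (YO and K2TOG unchanged).
Row 4 as worked: K2TOG P YO P K K K2TOG K2TOG P YO P K
Stitch 8 in working order -> K2TOG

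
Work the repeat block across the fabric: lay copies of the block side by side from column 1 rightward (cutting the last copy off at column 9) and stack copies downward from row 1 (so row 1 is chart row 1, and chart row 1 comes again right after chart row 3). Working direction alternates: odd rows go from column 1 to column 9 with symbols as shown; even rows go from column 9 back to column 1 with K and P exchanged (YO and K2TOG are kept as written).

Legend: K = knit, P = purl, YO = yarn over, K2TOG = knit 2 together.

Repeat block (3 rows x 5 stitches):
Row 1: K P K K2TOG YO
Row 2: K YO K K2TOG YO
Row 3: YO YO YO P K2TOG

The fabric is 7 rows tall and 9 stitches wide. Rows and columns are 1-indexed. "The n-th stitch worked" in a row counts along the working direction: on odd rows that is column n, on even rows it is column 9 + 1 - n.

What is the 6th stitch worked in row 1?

Result:
K

Derivation:
For row 1: chart row = ((1-1) mod 3) + 1 = 1; this is a RS (odd) row.
Chart row 1 tiled across columns 1-9: K P K K2TOG YO K P K K2TOG
Right side: take the tiled row as-is (worked left to right from column 1).
Counting 6 along the worked row gives K.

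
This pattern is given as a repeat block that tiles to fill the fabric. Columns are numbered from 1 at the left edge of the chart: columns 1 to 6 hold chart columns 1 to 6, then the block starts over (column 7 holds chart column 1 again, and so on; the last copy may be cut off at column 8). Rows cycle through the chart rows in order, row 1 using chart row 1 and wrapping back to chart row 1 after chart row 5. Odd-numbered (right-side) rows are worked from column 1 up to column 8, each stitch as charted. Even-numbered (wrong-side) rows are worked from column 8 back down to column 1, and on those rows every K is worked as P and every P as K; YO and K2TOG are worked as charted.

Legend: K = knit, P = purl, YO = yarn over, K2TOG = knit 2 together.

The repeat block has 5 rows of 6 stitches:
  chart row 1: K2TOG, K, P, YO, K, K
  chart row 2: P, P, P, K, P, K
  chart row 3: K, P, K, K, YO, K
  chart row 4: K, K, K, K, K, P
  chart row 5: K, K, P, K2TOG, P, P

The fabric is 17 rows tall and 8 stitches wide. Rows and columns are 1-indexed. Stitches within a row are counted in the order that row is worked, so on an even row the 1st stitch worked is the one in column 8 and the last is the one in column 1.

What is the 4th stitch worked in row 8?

For row 8: chart row = ((8-1) mod 5) + 1 = 3; this is a WS (even) row.
Chart row 3 tiled across columns 1-8: K P K K YO K K P
Wrong side: read the tiled row from column 8 down to 1 and exchange K with P (leave YO, K2TOG).
Row 8 as worked: K P P YO P P K P
The 4th stitch worked is YO.

Result:
YO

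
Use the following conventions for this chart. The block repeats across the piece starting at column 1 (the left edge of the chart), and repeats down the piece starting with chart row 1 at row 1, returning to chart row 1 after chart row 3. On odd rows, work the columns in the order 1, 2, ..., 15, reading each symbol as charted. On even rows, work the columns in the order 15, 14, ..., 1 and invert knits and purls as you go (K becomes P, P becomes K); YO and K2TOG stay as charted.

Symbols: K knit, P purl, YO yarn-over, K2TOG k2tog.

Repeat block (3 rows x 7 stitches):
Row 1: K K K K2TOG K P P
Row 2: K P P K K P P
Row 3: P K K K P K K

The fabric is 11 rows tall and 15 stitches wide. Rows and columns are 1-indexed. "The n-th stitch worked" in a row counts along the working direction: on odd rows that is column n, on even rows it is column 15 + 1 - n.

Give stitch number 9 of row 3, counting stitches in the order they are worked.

Stitch:
K

Derivation:
Row 3: (3-1) mod 3 = 2, so use chart row 3. Odd row -> RS.
Chart row 3 tiled across columns 1-15: P K K K P K K P K K K P K K P
Right side: take the tiled row as-is (worked left to right from column 1).
Counting 9 along the worked row gives K.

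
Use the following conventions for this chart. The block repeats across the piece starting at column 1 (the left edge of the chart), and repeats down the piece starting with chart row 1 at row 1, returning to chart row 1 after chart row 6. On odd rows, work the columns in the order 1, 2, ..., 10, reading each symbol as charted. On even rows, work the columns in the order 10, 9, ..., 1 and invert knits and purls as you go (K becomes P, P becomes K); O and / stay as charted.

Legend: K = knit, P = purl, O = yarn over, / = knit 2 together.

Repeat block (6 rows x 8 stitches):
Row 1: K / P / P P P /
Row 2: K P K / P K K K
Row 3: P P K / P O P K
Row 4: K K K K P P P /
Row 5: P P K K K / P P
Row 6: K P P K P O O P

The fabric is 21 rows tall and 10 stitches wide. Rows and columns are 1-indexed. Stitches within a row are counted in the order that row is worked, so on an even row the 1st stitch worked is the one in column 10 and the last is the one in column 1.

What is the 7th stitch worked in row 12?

Stitch:
P

Derivation:
For row 12: chart row = ((12-1) mod 6) + 1 = 6; this is a WS (even) row.
Chart row 6 tiled across columns 1-10: K P P K P O O P K P
WS: work from column 10 back to column 1 (reverse the tiled row), swapping K<->P (O and / unchanged).
Row 12 as worked: K P K O O K P K K P
Stitch 7 in working order -> P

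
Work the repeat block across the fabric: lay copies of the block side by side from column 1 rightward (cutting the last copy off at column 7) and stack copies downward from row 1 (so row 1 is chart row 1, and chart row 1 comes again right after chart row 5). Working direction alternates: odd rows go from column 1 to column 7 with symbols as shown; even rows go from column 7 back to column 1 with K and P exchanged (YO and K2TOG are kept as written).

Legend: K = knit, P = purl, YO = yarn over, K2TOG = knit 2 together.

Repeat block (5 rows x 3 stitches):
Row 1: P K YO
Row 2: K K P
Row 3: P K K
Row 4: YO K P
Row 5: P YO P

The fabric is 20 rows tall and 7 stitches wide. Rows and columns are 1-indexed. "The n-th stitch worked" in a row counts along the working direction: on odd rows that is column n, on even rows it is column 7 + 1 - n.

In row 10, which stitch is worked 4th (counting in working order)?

Row 10 uses chart row ((10-1) mod 5)+1 = 5. Row 10 is even, so WS.
Chart row 5 tiled across columns 1-7: P YO P P YO P P
Wrong side: read the tiled row from column 7 down to 1 and exchange K with P (leave YO, K2TOG).
Row 10 as worked: K K YO K K YO K
The 4th stitch worked is K.

Stitch:
K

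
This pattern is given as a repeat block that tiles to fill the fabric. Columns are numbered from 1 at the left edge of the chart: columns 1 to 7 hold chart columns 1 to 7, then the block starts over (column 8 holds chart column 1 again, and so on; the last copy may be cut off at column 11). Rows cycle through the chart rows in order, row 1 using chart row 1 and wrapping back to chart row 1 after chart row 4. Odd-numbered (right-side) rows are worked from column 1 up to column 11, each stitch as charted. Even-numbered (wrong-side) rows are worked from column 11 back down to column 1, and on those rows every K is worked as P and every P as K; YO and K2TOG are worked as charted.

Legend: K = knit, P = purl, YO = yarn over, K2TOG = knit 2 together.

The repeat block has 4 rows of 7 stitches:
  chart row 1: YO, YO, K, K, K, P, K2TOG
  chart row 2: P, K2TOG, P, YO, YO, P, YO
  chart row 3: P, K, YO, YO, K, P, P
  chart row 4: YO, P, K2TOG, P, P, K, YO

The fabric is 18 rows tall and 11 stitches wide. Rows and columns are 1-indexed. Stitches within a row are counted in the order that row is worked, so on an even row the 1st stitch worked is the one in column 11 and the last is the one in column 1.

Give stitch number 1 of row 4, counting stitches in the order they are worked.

For row 4: chart row = ((4-1) mod 4) + 1 = 4; this is a WS (even) row.
Chart row 4 tiled across columns 1-11: YO P K2TOG P P K YO YO P K2TOG P
WS: work from column 11 back to column 1 (reverse the tiled row), swapping K<->P (YO and K2TOG unchanged).
Row 4 as worked: K K2TOG K YO YO P K K K2TOG K YO
The 1st stitch worked is K.

== STITCH ==
K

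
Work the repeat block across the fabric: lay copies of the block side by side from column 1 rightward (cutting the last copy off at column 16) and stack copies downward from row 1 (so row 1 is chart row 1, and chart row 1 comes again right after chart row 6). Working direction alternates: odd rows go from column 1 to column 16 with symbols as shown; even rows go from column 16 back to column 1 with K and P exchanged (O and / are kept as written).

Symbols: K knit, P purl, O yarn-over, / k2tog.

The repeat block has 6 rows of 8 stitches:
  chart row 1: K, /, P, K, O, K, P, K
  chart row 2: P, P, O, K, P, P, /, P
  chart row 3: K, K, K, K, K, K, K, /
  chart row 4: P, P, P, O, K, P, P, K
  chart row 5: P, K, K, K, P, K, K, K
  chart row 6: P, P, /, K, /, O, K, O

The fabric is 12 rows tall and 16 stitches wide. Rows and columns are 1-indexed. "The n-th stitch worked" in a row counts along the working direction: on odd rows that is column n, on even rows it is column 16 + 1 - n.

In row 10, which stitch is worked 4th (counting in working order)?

Row 10: (10-1) mod 6 = 3, so use chart row 4. Even row -> WS.
Chart row 4 tiled across columns 1-16: P P P O K P P K P P P O K P P K
Wrong side: read the tiled row from column 16 down to 1 and exchange K with P (leave O, /).
Row 10 as worked: P K K P O K K K P K K P O K K K
The 4th stitch worked is P.

== STITCH ==
P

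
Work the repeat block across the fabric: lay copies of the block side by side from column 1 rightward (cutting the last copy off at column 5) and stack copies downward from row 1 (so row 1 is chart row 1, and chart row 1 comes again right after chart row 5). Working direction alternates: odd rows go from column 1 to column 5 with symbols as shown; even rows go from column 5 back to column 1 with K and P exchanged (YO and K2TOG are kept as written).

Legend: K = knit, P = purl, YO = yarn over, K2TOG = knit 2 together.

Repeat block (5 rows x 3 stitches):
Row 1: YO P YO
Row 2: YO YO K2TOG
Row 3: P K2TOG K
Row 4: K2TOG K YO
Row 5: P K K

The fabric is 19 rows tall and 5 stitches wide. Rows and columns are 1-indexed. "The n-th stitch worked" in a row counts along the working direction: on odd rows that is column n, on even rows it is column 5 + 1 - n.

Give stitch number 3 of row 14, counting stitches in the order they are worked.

== STITCH ==
YO

Derivation:
Row 14 uses chart row ((14-1) mod 5)+1 = 4. Row 14 is even, so WS.
Chart row 4 tiled across columns 1-5: K2TOG K YO K2TOG K
WS: work from column 5 back to column 1 (reverse the tiled row), swapping K<->P (YO and K2TOG unchanged).
Row 14 as worked: P K2TOG YO P K2TOG
Counting 3 along the worked row gives YO.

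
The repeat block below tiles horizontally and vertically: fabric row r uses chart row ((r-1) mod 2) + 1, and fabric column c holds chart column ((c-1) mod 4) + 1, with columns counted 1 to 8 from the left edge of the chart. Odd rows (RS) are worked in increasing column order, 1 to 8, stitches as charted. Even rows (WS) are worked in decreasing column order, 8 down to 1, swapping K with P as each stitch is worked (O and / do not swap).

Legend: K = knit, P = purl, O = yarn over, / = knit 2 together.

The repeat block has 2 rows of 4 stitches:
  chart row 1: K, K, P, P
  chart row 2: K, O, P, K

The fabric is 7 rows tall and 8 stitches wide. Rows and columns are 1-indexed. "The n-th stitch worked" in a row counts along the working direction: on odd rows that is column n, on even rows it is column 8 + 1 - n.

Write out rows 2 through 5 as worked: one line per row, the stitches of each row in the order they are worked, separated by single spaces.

Row 2: chart row 2, WS - tiled (columns 1-8): K O P K K O P K; work from column 8 back to 1 with K<->P swapped.
Row 3: chart row 1, RS - tile across columns 1-8 and work as-is.
Row 4: chart row 2, WS - tiled (columns 1-8): K O P K K O P K; work from column 8 back to 1 with K<->P swapped.
Row 5: chart row 1, RS - tile across columns 1-8 and work as-is.

== ROWS AS WORKED ==
P K O P P K O P
K K P P K K P P
P K O P P K O P
K K P P K K P P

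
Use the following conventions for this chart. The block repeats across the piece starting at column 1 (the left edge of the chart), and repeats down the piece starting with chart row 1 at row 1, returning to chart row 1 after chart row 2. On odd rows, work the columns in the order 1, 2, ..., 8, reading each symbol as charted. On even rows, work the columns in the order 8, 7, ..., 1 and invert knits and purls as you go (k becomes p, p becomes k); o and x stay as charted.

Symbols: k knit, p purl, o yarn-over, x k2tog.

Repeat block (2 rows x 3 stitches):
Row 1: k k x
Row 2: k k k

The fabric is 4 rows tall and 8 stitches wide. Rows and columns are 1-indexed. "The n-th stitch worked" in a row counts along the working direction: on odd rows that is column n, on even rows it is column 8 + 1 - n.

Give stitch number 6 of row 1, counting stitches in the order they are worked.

Stitch:
x

Derivation:
For row 1: chart row = ((1-1) mod 2) + 1 = 1; this is a RS (odd) row.
Chart row 1 tiled across columns 1-8: k k x k k x k k
RS row: no reversal, no swap; stitch n worked = column n.
Counting 6 along the worked row gives x.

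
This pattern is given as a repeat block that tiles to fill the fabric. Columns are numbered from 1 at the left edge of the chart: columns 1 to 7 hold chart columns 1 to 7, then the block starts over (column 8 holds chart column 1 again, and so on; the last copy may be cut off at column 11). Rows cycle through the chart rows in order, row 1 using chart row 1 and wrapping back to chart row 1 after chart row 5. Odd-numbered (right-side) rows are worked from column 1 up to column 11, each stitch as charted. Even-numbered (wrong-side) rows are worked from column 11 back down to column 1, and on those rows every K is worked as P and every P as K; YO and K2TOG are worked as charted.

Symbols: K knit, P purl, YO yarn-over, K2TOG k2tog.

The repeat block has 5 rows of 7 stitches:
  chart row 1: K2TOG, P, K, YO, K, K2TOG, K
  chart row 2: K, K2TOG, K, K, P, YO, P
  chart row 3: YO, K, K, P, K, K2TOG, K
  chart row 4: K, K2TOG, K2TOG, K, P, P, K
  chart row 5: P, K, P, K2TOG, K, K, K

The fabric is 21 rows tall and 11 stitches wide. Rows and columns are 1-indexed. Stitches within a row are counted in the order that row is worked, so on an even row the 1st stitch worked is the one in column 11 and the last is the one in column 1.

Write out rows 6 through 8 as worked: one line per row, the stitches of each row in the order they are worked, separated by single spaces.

Rows as worked:
YO P K K2TOG P K2TOG P YO P K K2TOG
K K2TOG K K P YO P K K2TOG K K
K P P YO P K2TOG P K P P YO

Derivation:
Row 6: chart row 1, WS - tiled (columns 1-11): K2TOG P K YO K K2TOG K K2TOG P K YO; work from column 11 back to 1 with K<->P swapped.
Row 7: chart row 2, RS - tile across columns 1-11 and work as-is.
Row 8: chart row 3, WS - tiled (columns 1-11): YO K K P K K2TOG K YO K K P; work from column 11 back to 1 with K<->P swapped.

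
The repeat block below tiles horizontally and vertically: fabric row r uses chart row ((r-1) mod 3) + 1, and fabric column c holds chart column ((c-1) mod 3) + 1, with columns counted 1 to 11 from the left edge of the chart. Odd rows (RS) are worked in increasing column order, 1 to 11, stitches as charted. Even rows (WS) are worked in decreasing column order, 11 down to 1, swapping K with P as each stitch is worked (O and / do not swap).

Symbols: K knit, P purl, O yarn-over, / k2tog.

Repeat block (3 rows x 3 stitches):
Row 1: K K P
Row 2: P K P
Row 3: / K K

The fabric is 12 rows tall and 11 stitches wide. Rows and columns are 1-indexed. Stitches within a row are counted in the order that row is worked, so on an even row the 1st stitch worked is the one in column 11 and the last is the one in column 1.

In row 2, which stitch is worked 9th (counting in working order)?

Row 2 uses chart row ((2-1) mod 3)+1 = 2. Row 2 is even, so WS.
Chart row 2 tiled across columns 1-11: P K P P K P P K P P K
Wrong side: read the tiled row from column 11 down to 1 and exchange K with P (leave O, /).
Row 2 as worked: P K K P K K P K K P K
Counting 9 along the worked row gives K.

Result:
K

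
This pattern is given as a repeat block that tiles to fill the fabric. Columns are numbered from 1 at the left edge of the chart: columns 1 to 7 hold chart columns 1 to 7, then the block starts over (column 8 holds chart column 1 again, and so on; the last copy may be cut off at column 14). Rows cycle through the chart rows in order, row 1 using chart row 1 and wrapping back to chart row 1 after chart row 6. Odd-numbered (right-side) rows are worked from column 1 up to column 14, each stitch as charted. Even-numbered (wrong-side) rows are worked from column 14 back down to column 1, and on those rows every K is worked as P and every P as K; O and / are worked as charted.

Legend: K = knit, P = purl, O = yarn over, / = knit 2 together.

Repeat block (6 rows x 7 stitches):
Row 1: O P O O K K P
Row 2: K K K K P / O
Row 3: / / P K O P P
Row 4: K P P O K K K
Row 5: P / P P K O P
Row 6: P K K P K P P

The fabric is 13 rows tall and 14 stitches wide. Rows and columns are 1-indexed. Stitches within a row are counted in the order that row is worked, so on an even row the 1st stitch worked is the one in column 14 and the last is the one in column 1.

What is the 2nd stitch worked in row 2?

Row 2 uses chart row ((2-1) mod 6)+1 = 2. Row 2 is even, so WS.
Chart row 2 tiled across columns 1-14: K K K K P / O K K K K P / O
Wrong side: read the tiled row from column 14 down to 1 and exchange K with P (leave O, /).
Row 2 as worked: O / K P P P P O / K P P P P
Counting 2 along the worked row gives /.

Result:
/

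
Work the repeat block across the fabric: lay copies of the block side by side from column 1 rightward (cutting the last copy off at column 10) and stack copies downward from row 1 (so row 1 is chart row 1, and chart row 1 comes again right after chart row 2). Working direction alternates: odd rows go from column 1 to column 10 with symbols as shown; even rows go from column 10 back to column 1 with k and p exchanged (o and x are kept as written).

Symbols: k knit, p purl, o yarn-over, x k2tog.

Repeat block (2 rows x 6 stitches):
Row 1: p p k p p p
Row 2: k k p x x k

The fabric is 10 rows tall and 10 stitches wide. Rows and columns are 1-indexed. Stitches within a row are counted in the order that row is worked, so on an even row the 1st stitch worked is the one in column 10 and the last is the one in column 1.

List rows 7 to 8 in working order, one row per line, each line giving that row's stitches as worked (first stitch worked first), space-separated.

Row 7: chart row 1, RS - tile across columns 1-10 and work as-is.
Row 8: chart row 2, WS - tiled (columns 1-10): k k p x x k k k p x; work from column 10 back to 1 with k<->p swapped.

Rows as worked:
p p k p p p p p k p
x k p p p x x k p p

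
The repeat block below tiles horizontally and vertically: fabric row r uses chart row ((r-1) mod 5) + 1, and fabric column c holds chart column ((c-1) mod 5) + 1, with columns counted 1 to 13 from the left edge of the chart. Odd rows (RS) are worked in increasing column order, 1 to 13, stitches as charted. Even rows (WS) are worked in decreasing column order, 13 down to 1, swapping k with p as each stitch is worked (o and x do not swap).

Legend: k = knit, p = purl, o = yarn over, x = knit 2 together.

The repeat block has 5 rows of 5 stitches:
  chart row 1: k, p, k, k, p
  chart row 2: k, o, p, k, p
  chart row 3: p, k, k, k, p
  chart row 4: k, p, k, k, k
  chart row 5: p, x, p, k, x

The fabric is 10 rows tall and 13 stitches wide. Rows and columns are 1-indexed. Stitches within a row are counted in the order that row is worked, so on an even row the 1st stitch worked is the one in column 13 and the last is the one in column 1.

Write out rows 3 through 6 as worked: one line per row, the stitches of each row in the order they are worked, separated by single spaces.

Rows as worked:
p k k k p p k k k p p k k
p k p p p p k p p p p k p
p x p k x p x p k x p x p
p k p k p p k p k p p k p

Derivation:
Row 3: chart row 3, RS - tile across columns 1-13 and work as-is.
Row 4: chart row 4, WS - tiled (columns 1-13): k p k k k k p k k k k p k; work from column 13 back to 1 with k<->p swapped.
Row 5: chart row 5, RS - tile across columns 1-13 and work as-is.
Row 6: chart row 1, WS - tiled (columns 1-13): k p k k p k p k k p k p k; work from column 13 back to 1 with k<->p swapped.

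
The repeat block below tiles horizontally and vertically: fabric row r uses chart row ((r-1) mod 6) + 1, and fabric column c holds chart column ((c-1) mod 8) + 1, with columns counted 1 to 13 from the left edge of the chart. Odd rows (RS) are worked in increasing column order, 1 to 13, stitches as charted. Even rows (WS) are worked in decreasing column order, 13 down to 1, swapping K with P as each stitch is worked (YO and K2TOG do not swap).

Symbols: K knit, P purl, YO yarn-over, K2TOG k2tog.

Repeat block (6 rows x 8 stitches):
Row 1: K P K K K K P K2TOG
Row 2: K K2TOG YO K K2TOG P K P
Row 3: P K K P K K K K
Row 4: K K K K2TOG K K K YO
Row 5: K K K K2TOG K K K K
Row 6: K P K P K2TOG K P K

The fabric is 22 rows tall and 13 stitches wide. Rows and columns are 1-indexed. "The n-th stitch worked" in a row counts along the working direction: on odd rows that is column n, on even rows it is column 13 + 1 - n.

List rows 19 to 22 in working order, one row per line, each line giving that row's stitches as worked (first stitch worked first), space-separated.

Row 19: chart row 1, RS - tile across columns 1-13 and work as-is.
Row 20: chart row 2, WS - tiled (columns 1-13): K K2TOG YO K K2TOG P K P K K2TOG YO K K2TOG; work from column 13 back to 1 with K<->P swapped.
Row 21: chart row 3, RS - tile across columns 1-13 and work as-is.
Row 22: chart row 4, WS - tiled (columns 1-13): K K K K2TOG K K K YO K K K K2TOG K; work from column 13 back to 1 with K<->P swapped.

Result:
K P K K K K P K2TOG K P K K K
K2TOG P YO K2TOG P K P K K2TOG P YO K2TOG P
P K K P K K K K P K K P K
P K2TOG P P P YO P P P K2TOG P P P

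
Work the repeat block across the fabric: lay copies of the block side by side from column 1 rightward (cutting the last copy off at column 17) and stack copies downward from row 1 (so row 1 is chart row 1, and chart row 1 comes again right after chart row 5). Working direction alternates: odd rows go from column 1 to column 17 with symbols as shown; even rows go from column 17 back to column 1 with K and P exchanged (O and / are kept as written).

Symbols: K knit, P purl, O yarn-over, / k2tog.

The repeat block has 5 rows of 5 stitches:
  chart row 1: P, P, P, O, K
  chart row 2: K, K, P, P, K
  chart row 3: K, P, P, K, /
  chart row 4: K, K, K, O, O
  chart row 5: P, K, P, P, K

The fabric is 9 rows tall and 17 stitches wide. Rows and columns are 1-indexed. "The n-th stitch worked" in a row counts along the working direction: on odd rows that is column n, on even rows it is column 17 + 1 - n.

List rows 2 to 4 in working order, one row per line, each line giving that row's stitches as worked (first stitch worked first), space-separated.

Row 2: chart row 2, WS - tiled (columns 1-17): K K P P K K K P P K K K P P K K K; work from column 17 back to 1 with K<->P swapped.
Row 3: chart row 3, RS - tile across columns 1-17 and work as-is.
Row 4: chart row 4, WS - tiled (columns 1-17): K K K O O K K K O O K K K O O K K; work from column 17 back to 1 with K<->P swapped.

== ROWS AS WORKED ==
P P P K K P P P K K P P P K K P P
K P P K / K P P K / K P P K / K P
P P O O P P P O O P P P O O P P P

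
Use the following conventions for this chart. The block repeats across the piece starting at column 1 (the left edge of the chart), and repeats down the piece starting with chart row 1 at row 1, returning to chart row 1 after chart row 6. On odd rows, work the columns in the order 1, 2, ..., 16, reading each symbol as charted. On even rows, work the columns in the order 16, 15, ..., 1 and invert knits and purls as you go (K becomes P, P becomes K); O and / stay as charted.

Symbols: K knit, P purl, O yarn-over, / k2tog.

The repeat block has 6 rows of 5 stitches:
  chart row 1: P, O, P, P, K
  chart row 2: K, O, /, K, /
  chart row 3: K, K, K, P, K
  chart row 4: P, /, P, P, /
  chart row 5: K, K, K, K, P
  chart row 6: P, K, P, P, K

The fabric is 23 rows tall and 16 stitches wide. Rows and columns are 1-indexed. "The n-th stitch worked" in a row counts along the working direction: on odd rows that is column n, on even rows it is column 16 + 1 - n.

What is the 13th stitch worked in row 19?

== STITCH ==
P

Derivation:
Row 19 uses chart row ((19-1) mod 6)+1 = 1. Row 19 is odd, so RS.
Chart row 1 tiled across columns 1-16: P O P P K P O P P K P O P P K P
RS row: no reversal, no swap; stitch n worked = column n.
Counting 13 along the worked row gives P.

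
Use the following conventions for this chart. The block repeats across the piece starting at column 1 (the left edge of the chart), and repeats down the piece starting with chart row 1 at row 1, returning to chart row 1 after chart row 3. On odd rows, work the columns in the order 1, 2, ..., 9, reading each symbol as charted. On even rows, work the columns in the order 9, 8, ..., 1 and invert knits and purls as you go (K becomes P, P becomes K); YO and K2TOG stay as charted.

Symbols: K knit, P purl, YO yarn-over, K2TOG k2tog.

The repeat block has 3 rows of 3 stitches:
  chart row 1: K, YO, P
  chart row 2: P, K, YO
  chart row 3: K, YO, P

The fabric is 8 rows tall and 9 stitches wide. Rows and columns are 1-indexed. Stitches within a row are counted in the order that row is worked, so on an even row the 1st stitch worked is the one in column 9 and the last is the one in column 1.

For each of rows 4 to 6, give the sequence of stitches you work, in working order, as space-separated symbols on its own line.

== ROWS AS WORKED ==
K YO P K YO P K YO P
P K YO P K YO P K YO
K YO P K YO P K YO P

Derivation:
Row 4: chart row 1, WS - tiled (columns 1-9): K YO P K YO P K YO P; work from column 9 back to 1 with K<->P swapped.
Row 5: chart row 2, RS - tile across columns 1-9 and work as-is.
Row 6: chart row 3, WS - tiled (columns 1-9): K YO P K YO P K YO P; work from column 9 back to 1 with K<->P swapped.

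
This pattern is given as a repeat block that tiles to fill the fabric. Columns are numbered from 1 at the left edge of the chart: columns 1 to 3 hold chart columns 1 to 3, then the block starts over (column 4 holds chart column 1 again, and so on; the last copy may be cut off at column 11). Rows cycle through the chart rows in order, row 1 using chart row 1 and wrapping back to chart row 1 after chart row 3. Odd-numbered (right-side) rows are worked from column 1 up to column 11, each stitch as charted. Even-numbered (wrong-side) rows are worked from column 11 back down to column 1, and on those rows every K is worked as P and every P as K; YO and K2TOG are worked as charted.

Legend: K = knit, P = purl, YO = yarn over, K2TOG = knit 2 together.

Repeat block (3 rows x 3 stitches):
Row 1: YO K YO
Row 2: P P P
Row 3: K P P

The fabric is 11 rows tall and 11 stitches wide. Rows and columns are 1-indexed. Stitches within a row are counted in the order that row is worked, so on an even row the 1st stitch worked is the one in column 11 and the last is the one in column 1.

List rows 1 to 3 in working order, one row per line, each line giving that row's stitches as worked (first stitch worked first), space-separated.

Result:
YO K YO YO K YO YO K YO YO K
K K K K K K K K K K K
K P P K P P K P P K P

Derivation:
Row 1: chart row 1, RS - tile across columns 1-11 and work as-is.
Row 2: chart row 2, WS - tiled (columns 1-11): P P P P P P P P P P P; work from column 11 back to 1 with K<->P swapped.
Row 3: chart row 3, RS - tile across columns 1-11 and work as-is.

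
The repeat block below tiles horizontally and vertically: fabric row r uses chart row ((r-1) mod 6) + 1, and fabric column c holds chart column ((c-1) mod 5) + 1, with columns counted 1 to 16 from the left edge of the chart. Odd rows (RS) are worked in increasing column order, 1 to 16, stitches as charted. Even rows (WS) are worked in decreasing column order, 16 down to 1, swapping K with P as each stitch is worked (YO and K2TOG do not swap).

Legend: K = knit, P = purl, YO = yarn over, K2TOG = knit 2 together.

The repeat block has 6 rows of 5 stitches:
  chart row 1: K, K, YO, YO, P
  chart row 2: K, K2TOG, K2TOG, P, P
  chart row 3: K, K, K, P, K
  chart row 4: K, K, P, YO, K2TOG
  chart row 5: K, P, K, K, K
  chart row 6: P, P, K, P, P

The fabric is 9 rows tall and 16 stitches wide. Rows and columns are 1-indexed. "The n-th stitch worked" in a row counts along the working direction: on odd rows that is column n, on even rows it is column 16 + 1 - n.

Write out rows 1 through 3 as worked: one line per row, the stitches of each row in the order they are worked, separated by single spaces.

Row 1: chart row 1, RS - tile across columns 1-16 and work as-is.
Row 2: chart row 2, WS - tiled (columns 1-16): K K2TOG K2TOG P P K K2TOG K2TOG P P K K2TOG K2TOG P P K; work from column 16 back to 1 with K<->P swapped.
Row 3: chart row 3, RS - tile across columns 1-16 and work as-is.

Rows as worked:
K K YO YO P K K YO YO P K K YO YO P K
P K K K2TOG K2TOG P K K K2TOG K2TOG P K K K2TOG K2TOG P
K K K P K K K K P K K K K P K K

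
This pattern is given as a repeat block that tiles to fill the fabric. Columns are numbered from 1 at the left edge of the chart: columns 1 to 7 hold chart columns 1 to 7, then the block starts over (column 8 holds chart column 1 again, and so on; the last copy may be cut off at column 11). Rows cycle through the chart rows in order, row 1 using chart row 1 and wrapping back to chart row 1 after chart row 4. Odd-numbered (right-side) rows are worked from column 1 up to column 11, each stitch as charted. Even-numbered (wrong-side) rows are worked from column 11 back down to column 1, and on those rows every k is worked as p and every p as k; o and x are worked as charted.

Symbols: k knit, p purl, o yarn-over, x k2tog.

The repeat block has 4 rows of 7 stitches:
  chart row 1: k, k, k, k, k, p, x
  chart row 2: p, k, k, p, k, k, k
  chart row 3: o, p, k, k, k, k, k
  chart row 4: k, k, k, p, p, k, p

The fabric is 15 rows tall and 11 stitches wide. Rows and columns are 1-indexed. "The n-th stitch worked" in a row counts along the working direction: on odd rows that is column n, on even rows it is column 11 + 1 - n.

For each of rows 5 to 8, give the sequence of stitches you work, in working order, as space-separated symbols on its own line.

Row 5: chart row 1, RS - tile across columns 1-11 and work as-is.
Row 6: chart row 2, WS - tiled (columns 1-11): p k k p k k k p k k p; work from column 11 back to 1 with k<->p swapped.
Row 7: chart row 3, RS - tile across columns 1-11 and work as-is.
Row 8: chart row 4, WS - tiled (columns 1-11): k k k p p k p k k k p; work from column 11 back to 1 with k<->p swapped.

Result:
k k k k k p x k k k k
k p p k p p p k p p k
o p k k k k k o p k k
k p p p k p k k p p p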